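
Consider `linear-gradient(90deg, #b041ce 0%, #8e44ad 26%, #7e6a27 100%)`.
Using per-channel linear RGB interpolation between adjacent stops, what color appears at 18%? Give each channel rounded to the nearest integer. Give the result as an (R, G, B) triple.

(152, 67, 183)

18% lies between the 0% and 26% stops, so the local fraction is t = (18 − 0)/(26 − 0) = 18/26 ≈ 0.6923.
#b041ce → (176, 65, 206); #8e44ad → (142, 68, 173).
R = 176 + 0.6923 × (142 − 176) = 152.462 → 152
G = 65 + 0.6923 × (68 − 65) = 67.077 → 67
B = 206 + 0.6923 × (173 − 206) = 183.154 → 183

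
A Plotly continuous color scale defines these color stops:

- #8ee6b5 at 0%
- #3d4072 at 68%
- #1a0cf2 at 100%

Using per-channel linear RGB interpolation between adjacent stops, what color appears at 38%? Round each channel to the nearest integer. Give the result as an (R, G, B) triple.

38% lies between the 0% and 68% stops, so the local fraction is t = (38 − 0)/(68 − 0) = 38/68 ≈ 0.5588.
#8ee6b5 → (142, 230, 181); #3d4072 → (61, 64, 114).
R = 142 + 0.5588 × (61 − 142) = 96.737 → 97
G = 230 + 0.5588 × (64 − 230) = 137.239 → 137
B = 181 + 0.5588 × (114 − 181) = 143.56 → 144

(97, 137, 144)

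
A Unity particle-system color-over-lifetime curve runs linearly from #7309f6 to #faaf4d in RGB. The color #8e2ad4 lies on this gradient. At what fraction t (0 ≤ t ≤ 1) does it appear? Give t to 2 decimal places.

0.20

Invert the lerp on the B channel (largest span, 169): t = (212 − 246) / (77 − 246) = -34/-169 = 0.20118.
Check on R: (142 − 115)/(250 − 115) = 0.2 ✓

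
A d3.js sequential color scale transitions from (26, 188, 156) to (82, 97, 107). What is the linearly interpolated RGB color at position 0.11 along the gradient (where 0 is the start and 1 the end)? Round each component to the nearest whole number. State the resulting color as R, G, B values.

R = 26 + 0.11 × (82 − 26) = 26 + 0.11 × 56 = 32.16 → 32
G = 188 + 0.11 × (97 − 188) = 188 + 0.11 × -91 = 177.99 → 178
B = 156 + 0.11 × (107 − 156) = 156 + 0.11 × -49 = 150.61 → 151

(32, 178, 151)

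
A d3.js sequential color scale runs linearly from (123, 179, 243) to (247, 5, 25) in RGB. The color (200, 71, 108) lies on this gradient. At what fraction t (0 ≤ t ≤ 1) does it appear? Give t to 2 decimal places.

Invert the lerp on the B channel (largest span, 218): t = (108 − 243) / (25 − 243) = -135/-218 = 0.61927.
Check on R: (200 − 123)/(247 − 123) = 0.621 ✓

0.62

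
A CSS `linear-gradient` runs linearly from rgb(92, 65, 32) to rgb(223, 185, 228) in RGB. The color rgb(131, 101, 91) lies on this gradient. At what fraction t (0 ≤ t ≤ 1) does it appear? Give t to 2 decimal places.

0.30

Invert the lerp on the B channel (largest span, 196): t = (91 − 32) / (228 − 32) = 59/196 = 0.30102.
Check on R: (131 − 92)/(223 − 92) = 0.2977 ✓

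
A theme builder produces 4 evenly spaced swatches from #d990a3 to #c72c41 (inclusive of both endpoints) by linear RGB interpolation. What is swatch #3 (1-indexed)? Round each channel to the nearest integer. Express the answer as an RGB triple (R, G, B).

(205, 77, 98)

With 4 swatches and endpoints inclusive, swatch 3 sits at t = (3 − 1)/(4 − 1) = 2/3 ≈ 0.6667.
#d990a3 → (217, 144, 163); #c72c41 → (199, 44, 65).
R = 217 + 0.6667 × (199 − 217) = 204.999 → 205
G = 144 + 0.6667 × (44 − 144) = 77.33 → 77
B = 163 + 0.6667 × (65 − 163) = 97.663 → 98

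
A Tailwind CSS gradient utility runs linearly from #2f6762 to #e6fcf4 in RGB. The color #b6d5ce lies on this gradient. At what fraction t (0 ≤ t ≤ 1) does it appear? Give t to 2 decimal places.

0.74

Invert the lerp on the R channel (largest span, 183): t = (182 − 47) / (230 − 47) = 135/183 = 0.7377.
Check on G: (213 − 103)/(252 − 103) = 0.7383 ✓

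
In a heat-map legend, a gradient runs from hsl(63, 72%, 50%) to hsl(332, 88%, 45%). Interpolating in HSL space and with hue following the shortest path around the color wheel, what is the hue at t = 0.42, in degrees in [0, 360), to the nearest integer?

25

Hue: 332 − 63 = 269°, but |269| > 180 so the shorter arc goes the other way: Δh = 269 − 360 = -91°.
H = 63 + 0.42 × (-91) = 24.78 → 25°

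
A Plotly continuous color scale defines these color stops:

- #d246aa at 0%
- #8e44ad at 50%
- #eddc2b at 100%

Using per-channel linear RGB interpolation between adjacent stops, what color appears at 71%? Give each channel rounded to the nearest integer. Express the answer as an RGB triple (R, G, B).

71% lies between the 50% and 100% stops, so the local fraction is t = (71 − 50)/(100 − 50) = 21/50 ≈ 0.42.
#8e44ad → (142, 68, 173); #eddc2b → (237, 220, 43).
R = 142 + 0.42 × (237 − 142) = 181.9 → 182
G = 68 + 0.42 × (220 − 68) = 131.84 → 132
B = 173 + 0.42 × (43 − 173) = 118.4 → 118

(182, 132, 118)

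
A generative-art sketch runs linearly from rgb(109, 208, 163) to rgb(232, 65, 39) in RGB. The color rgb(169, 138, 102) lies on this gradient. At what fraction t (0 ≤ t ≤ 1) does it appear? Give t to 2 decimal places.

Invert the lerp on the G channel (largest span, 143): t = (138 − 208) / (65 − 208) = -70/-143 = 0.48951.
Check on R: (169 − 109)/(232 − 109) = 0.4878 ✓

0.49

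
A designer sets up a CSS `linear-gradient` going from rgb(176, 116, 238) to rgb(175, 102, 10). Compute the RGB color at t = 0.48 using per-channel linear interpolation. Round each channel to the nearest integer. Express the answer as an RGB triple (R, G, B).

R = 176 + 0.48 × (175 − 176) = 176 + 0.48 × -1 = 175.52 → 176
G = 116 + 0.48 × (102 − 116) = 116 + 0.48 × -14 = 109.28 → 109
B = 238 + 0.48 × (10 − 238) = 238 + 0.48 × -228 = 128.56 → 129
So the blended color is (176, 109, 129), about #b06d81.

(176, 109, 129)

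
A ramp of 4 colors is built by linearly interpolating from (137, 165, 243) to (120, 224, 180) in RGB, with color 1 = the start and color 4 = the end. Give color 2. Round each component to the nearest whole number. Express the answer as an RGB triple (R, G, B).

(131, 185, 222)

With 4 swatches and endpoints inclusive, swatch 2 sits at t = (2 − 1)/(4 − 1) = 1/3 ≈ 0.3333.
R = 137 + 0.3333 × (120 − 137) = 131.334 → 131
G = 165 + 0.3333 × (224 − 165) = 184.665 → 185
B = 243 + 0.3333 × (180 − 243) = 222.002 → 222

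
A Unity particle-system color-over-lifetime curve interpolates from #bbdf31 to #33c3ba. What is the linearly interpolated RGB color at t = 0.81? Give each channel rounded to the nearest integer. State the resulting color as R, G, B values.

(77, 200, 160)

#bbdf31 → (187, 223, 49); #33c3ba → (51, 195, 186).
R = 187 + 0.81 × (51 − 187) = 187 + 0.81 × -136 = 76.84 → 77
G = 223 + 0.81 × (195 − 223) = 223 + 0.81 × -28 = 200.32 → 200
B = 49 + 0.81 × (186 − 49) = 49 + 0.81 × 137 = 159.97 → 160
So the blended color is (77, 200, 160), about #4dc8a0.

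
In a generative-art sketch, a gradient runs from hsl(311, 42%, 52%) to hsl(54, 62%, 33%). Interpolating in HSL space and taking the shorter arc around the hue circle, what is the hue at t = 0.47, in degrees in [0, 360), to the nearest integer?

Hue: 54 − 311 = -257°, but |-257| > 180 so the shorter arc goes the other way: Δh = -257 + 360 = 103°.
H = 311 + 0.47 × (103) = 359.41 → 359°

359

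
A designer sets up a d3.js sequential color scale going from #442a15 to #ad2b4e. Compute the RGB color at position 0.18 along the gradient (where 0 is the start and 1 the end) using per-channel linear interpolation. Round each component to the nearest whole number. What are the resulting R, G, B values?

#442a15 → (68, 42, 21); #ad2b4e → (173, 43, 78).
R = 68 + 0.18 × (173 − 68) = 68 + 0.18 × 105 = 86.9 → 87
G = 42 + 0.18 × (43 − 42) = 42 + 0.18 × 1 = 42.18 → 42
B = 21 + 0.18 × (78 − 21) = 21 + 0.18 × 57 = 31.26 → 31
So the blended color is (87, 42, 31), about #572a1f.

(87, 42, 31)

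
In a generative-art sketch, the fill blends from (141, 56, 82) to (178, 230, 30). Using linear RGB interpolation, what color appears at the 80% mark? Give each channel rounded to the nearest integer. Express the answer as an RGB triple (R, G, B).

(171, 195, 40)

80% corresponds to t = 0.8.
R = 141 + 0.8 × (178 − 141) = 141 + 0.8 × 37 = 170.6 → 171
G = 56 + 0.8 × (230 − 56) = 56 + 0.8 × 174 = 195.2 → 195
B = 82 + 0.8 × (30 − 82) = 82 + 0.8 × -52 = 40.4 → 40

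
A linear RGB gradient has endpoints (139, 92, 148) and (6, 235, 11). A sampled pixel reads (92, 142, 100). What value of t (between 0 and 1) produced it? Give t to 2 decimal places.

Invert the lerp on the G channel (largest span, 143): t = (142 − 92) / (235 − 92) = 50/143 = 0.34965.
Check on R: (92 − 139)/(6 − 139) = 0.3534 ✓

0.35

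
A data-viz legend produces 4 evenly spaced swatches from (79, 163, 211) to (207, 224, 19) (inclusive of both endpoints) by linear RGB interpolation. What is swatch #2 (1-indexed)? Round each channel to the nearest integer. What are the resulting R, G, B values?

(122, 183, 147)

With 4 swatches and endpoints inclusive, swatch 2 sits at t = (2 − 1)/(4 − 1) = 1/3 ≈ 0.3333.
R = 79 + 0.3333 × (207 − 79) = 121.662 → 122
G = 163 + 0.3333 × (224 − 163) = 183.331 → 183
B = 211 + 0.3333 × (19 − 211) = 147.006 → 147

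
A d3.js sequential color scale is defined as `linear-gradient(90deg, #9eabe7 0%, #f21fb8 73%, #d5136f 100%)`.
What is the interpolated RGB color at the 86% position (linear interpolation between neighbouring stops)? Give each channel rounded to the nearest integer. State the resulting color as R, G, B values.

(228, 25, 149)

86% lies between the 73% and 100% stops, so the local fraction is t = (86 − 73)/(100 − 73) = 13/27 ≈ 0.4815.
#f21fb8 → (242, 31, 184); #d5136f → (213, 19, 111).
R = 242 + 0.4815 × (213 − 242) = 228.036 → 228
G = 31 + 0.4815 × (19 − 31) = 25.222 → 25
B = 184 + 0.4815 × (111 − 184) = 148.851 → 149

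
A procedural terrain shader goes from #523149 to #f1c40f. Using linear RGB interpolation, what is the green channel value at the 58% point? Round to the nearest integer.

134

G₁ = 49 (from #523149), G₂ = 196 (from #f1c40f).
G = 49 + 0.58 × (196 − 49) = 134.26 → 134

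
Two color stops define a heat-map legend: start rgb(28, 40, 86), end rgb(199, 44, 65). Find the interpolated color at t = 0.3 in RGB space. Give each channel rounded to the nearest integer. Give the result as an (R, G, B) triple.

R = 28 + 0.3 × (199 − 28) = 28 + 0.3 × 171 = 79.3 → 79
G = 40 + 0.3 × (44 − 40) = 40 + 0.3 × 4 = 41.2 → 41
B = 86 + 0.3 × (65 − 86) = 86 + 0.3 × -21 = 79.7 → 80

(79, 41, 80)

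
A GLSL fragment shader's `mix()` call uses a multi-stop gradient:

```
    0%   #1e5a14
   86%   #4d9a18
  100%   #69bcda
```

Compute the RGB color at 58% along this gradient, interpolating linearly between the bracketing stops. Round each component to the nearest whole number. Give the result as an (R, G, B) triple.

(62, 133, 23)

58% lies between the 0% and 86% stops, so the local fraction is t = (58 − 0)/(86 − 0) = 58/86 ≈ 0.6744.
#1e5a14 → (30, 90, 20); #4d9a18 → (77, 154, 24).
R = 30 + 0.6744 × (77 − 30) = 61.697 → 62
G = 90 + 0.6744 × (154 − 90) = 133.162 → 133
B = 20 + 0.6744 × (24 − 20) = 22.698 → 23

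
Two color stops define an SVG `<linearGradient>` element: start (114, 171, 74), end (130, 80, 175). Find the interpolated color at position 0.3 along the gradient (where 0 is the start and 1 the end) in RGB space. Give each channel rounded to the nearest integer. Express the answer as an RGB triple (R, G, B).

(119, 144, 104)

R = 114 + 0.3 × (130 − 114) = 114 + 0.3 × 16 = 118.8 → 119
G = 171 + 0.3 × (80 − 171) = 171 + 0.3 × -91 = 143.7 → 144
B = 74 + 0.3 × (175 − 74) = 74 + 0.3 × 101 = 104.3 → 104
So the blended color is (119, 144, 104), about #779068.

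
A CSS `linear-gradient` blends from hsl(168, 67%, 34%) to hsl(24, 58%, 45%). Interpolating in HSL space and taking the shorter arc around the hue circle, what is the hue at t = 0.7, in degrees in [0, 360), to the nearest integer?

67

Hue arc: Δh = 24 − 168 = -144° (|Δh| ≤ 180, already the shorter path).
H = 168 + 0.7 × (-144) = 67.2 → 67°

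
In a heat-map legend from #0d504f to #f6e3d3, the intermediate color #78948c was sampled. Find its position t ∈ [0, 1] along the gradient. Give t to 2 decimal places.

0.46

Invert the lerp on the R channel (largest span, 233): t = (120 − 13) / (246 − 13) = 107/233 = 0.45923.
Check on G: (148 − 80)/(227 − 80) = 0.4626 ✓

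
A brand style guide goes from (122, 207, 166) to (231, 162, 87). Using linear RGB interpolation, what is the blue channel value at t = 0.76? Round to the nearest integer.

106

B = 166 + 0.76 × (87 − 166) = 105.96 → 106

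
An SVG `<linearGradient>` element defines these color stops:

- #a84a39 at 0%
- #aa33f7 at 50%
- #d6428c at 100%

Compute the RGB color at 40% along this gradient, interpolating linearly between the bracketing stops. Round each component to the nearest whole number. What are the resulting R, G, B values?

40% lies between the 0% and 50% stops, so the local fraction is t = (40 − 0)/(50 − 0) = 40/50 ≈ 0.8.
#a84a39 → (168, 74, 57); #aa33f7 → (170, 51, 247).
R = 168 + 0.8 × (170 − 168) = 169.6 → 170
G = 74 + 0.8 × (51 − 74) = 55.6 → 56
B = 57 + 0.8 × (247 − 57) = 209 → 209

(170, 56, 209)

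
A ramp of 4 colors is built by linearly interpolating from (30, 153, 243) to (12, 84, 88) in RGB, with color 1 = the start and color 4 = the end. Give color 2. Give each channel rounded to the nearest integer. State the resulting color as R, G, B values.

(24, 130, 191)

With 4 swatches and endpoints inclusive, swatch 2 sits at t = (2 − 1)/(4 − 1) = 1/3 ≈ 0.3333.
R = 30 + 0.3333 × (12 − 30) = 24.001 → 24
G = 153 + 0.3333 × (84 − 153) = 130.002 → 130
B = 243 + 0.3333 × (88 − 243) = 191.339 → 191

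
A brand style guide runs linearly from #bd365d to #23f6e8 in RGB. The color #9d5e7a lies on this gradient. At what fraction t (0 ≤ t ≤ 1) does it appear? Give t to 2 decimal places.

0.21

Invert the lerp on the G channel (largest span, 192): t = (94 − 54) / (246 − 54) = 40/192 = 0.20833.
Check on R: (157 − 189)/(35 − 189) = 0.2078 ✓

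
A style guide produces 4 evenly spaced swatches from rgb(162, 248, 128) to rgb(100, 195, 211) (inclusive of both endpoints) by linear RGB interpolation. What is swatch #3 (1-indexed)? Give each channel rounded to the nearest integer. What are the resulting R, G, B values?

(121, 213, 183)

With 4 swatches and endpoints inclusive, swatch 3 sits at t = (3 − 1)/(4 − 1) = 2/3 ≈ 0.6667.
R = 162 + 0.6667 × (100 − 162) = 120.665 → 121
G = 248 + 0.6667 × (195 − 248) = 212.665 → 213
B = 128 + 0.6667 × (211 − 128) = 183.336 → 183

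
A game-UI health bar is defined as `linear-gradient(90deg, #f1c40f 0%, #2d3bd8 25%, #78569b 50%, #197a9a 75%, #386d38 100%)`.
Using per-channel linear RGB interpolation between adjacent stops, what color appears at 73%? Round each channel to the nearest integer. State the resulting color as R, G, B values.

73% lies between the 50% and 75% stops, so the local fraction is t = (73 − 50)/(75 − 50) = 23/25 ≈ 0.92.
#78569b → (120, 86, 155); #197a9a → (25, 122, 154).
R = 120 + 0.92 × (25 − 120) = 32.6 → 33
G = 86 + 0.92 × (122 − 86) = 119.12 → 119
B = 155 + 0.92 × (154 − 155) = 154.08 → 154

(33, 119, 154)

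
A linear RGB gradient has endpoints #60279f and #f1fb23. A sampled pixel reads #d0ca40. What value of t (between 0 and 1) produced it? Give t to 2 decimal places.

0.77

Invert the lerp on the G channel (largest span, 212): t = (202 − 39) / (251 − 39) = 163/212 = 0.76887.
Check on R: (208 − 96)/(241 − 96) = 0.7724 ✓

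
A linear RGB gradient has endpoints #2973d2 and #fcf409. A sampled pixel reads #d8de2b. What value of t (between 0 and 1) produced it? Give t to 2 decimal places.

Invert the lerp on the R channel (largest span, 211): t = (216 − 41) / (252 − 41) = 175/211 = 0.82938.
Check on G: (222 − 115)/(244 − 115) = 0.8295 ✓

0.83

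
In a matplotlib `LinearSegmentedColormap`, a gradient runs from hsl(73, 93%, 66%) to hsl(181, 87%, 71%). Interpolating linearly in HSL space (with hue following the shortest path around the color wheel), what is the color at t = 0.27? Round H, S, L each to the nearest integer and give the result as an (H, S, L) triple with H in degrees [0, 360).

(102, 91, 67)

Hue arc: Δh = 181 − 73 = 108° (|Δh| ≤ 180, already the shorter path).
H = 73 + 0.27 × (108) = 102.16 → 102°
S = 93 + 0.27 × (87 − 93) = 91.38 → 91%
L = 66 + 0.27 × (71 − 66) = 67.35 → 67%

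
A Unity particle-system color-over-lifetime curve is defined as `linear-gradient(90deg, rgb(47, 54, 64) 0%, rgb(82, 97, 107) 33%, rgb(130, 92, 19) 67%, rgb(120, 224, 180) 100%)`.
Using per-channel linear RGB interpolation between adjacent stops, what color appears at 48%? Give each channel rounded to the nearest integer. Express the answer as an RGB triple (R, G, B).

48% lies between the 33% and 67% stops, so the local fraction is t = (48 − 33)/(67 − 33) = 15/34 ≈ 0.4412.
R = 82 + 0.4412 × (130 − 82) = 103.178 → 103
G = 97 + 0.4412 × (92 − 97) = 94.794 → 95
B = 107 + 0.4412 × (19 − 107) = 68.174 → 68

(103, 95, 68)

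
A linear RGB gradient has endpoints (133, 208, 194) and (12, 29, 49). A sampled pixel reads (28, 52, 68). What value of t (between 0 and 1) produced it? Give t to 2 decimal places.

0.87

Invert the lerp on the G channel (largest span, 179): t = (52 − 208) / (29 − 208) = -156/-179 = 0.87151.
Check on R: (28 − 133)/(12 − 133) = 0.8678 ✓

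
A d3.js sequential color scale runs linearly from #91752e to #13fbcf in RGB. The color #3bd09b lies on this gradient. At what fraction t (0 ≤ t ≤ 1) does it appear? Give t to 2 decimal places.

0.68

Invert the lerp on the B channel (largest span, 161): t = (155 − 46) / (207 − 46) = 109/161 = 0.67702.
Check on R: (59 − 145)/(19 − 145) = 0.6825 ✓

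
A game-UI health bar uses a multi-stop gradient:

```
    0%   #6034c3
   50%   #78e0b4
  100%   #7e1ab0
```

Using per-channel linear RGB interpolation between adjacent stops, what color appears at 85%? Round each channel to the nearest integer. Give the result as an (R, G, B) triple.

85% lies between the 50% and 100% stops, so the local fraction is t = (85 − 50)/(100 − 50) = 35/50 ≈ 0.7.
#78e0b4 → (120, 224, 180); #7e1ab0 → (126, 26, 176).
R = 120 + 0.7 × (126 − 120) = 124.2 → 124
G = 224 + 0.7 × (26 − 224) = 85.4 → 85
B = 180 + 0.7 × (176 − 180) = 177.2 → 177

(124, 85, 177)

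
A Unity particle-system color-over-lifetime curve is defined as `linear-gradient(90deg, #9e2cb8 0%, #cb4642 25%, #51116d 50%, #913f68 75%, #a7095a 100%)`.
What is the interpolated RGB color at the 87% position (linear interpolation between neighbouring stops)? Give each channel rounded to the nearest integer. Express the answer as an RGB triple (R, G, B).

(156, 37, 97)

87% lies between the 75% and 100% stops, so the local fraction is t = (87 − 75)/(100 − 75) = 12/25 ≈ 0.48.
#913f68 → (145, 63, 104); #a7095a → (167, 9, 90).
R = 145 + 0.48 × (167 − 145) = 155.56 → 156
G = 63 + 0.48 × (9 − 63) = 37.08 → 37
B = 104 + 0.48 × (90 − 104) = 97.28 → 97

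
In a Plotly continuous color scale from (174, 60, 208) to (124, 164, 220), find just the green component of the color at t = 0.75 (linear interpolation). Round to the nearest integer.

G = 60 + 0.75 × (164 − 60) = 138 → 138

138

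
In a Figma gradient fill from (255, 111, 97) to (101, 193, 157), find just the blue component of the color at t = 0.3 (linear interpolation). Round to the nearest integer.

B = 97 + 0.3 × (157 − 97) = 115 → 115

115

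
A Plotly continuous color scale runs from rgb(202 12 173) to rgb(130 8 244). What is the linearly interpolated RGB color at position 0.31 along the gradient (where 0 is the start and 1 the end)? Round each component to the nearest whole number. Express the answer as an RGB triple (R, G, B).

(180, 11, 195)

R = 202 + 0.31 × (130 − 202) = 202 + 0.31 × -72 = 179.68 → 180
G = 12 + 0.31 × (8 − 12) = 12 + 0.31 × -4 = 10.76 → 11
B = 173 + 0.31 × (244 − 173) = 173 + 0.31 × 71 = 195.01 → 195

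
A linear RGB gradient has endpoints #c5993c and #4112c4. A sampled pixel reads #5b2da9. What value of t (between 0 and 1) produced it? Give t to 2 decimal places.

0.80

Invert the lerp on the B channel (largest span, 136): t = (169 − 60) / (196 − 60) = 109/136 = 0.80147.
Check on R: (91 − 197)/(65 − 197) = 0.803 ✓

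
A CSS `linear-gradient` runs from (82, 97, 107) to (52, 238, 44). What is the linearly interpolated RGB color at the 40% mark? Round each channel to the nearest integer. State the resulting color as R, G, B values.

(70, 153, 82)

40% corresponds to t = 0.4.
R = 82 + 0.4 × (52 − 82) = 82 + 0.4 × -30 = 70 → 70
G = 97 + 0.4 × (238 − 97) = 97 + 0.4 × 141 = 153.4 → 153
B = 107 + 0.4 × (44 − 107) = 107 + 0.4 × -63 = 81.8 → 82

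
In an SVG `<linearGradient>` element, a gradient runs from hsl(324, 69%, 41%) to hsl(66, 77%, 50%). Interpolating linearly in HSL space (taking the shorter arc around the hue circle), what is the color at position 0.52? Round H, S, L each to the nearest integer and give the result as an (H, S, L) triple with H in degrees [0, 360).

(17, 73, 46)

Hue: 66 − 324 = -258°, but |-258| > 180 so the shorter arc goes the other way: Δh = -258 + 360 = 102°.
H = 324 + 0.52 × (102) = 377.04 → 377 → 377 mod 360 = 17°
S = 69 + 0.52 × (77 − 69) = 73.16 → 73%
L = 41 + 0.52 × (50 − 41) = 45.68 → 46%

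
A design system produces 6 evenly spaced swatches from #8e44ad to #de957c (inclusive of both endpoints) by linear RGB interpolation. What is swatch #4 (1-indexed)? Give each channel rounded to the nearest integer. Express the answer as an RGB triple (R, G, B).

(190, 117, 144)

With 6 swatches and endpoints inclusive, swatch 4 sits at t = (4 − 1)/(6 − 1) = 3/5 ≈ 0.6.
#8e44ad → (142, 68, 173); #de957c → (222, 149, 124).
R = 142 + 0.6 × (222 − 142) = 190 → 190
G = 68 + 0.6 × (149 − 68) = 116.6 → 117
B = 173 + 0.6 × (124 − 173) = 143.6 → 144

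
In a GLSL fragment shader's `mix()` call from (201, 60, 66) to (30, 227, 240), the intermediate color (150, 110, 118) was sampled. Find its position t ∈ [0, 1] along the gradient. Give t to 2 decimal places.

0.30

Invert the lerp on the B channel (largest span, 174): t = (118 − 66) / (240 − 66) = 52/174 = 0.29885.
Check on R: (150 − 201)/(30 − 201) = 0.2982 ✓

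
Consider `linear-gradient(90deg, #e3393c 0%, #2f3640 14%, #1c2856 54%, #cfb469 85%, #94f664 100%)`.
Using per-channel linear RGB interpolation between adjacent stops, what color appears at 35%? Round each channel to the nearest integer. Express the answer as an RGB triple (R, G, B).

(37, 47, 76)

35% lies between the 14% and 54% stops, so the local fraction is t = (35 − 14)/(54 − 14) = 21/40 ≈ 0.525.
#2f3640 → (47, 54, 64); #1c2856 → (28, 40, 86).
R = 47 + 0.525 × (28 − 47) = 37.025 → 37
G = 54 + 0.525 × (40 − 54) = 46.65 → 47
B = 64 + 0.525 × (86 − 64) = 75.55 → 76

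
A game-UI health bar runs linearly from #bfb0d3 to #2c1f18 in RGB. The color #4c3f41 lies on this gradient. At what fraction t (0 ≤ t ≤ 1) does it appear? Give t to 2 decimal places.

0.78

Invert the lerp on the B channel (largest span, 187): t = (65 − 211) / (24 − 211) = -146/-187 = 0.78075.
Check on R: (76 − 191)/(44 − 191) = 0.7823 ✓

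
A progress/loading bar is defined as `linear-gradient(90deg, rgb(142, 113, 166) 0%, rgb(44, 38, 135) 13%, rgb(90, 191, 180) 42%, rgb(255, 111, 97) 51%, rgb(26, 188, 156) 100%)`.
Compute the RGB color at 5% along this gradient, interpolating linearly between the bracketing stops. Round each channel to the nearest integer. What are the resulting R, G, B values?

5% lies between the 0% and 13% stops, so the local fraction is t = (5 − 0)/(13 − 0) = 5/13 ≈ 0.3846.
R = 142 + 0.3846 × (44 − 142) = 104.309 → 104
G = 113 + 0.3846 × (38 − 113) = 84.155 → 84
B = 166 + 0.3846 × (135 − 166) = 154.077 → 154

(104, 84, 154)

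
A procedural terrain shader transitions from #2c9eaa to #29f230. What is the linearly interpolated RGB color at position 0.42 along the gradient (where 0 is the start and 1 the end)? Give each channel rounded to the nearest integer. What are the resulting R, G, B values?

#2c9eaa → (44, 158, 170); #29f230 → (41, 242, 48).
R = 44 + 0.42 × (41 − 44) = 44 + 0.42 × -3 = 42.74 → 43
G = 158 + 0.42 × (242 − 158) = 158 + 0.42 × 84 = 193.28 → 193
B = 170 + 0.42 × (48 − 170) = 170 + 0.42 × -122 = 118.76 → 119

(43, 193, 119)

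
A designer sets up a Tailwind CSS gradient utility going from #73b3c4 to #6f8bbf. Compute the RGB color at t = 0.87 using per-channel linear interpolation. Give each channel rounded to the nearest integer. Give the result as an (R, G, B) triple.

(112, 144, 192)

#73b3c4 → (115, 179, 196); #6f8bbf → (111, 139, 191).
R = 115 + 0.87 × (111 − 115) = 115 + 0.87 × -4 = 111.52 → 112
G = 179 + 0.87 × (139 − 179) = 179 + 0.87 × -40 = 144.2 → 144
B = 196 + 0.87 × (191 − 196) = 196 + 0.87 × -5 = 191.65 → 192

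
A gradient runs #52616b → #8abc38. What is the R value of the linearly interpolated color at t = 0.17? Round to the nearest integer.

92

R₁ = 82 (from #52616b), R₂ = 138 (from #8abc38).
R = 82 + 0.17 × (138 − 82) = 91.52 → 92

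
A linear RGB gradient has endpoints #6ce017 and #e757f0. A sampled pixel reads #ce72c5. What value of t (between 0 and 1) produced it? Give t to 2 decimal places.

Invert the lerp on the B channel (largest span, 217): t = (197 − 23) / (240 − 23) = 174/217 = 0.80184.
Check on R: (206 − 108)/(231 − 108) = 0.7967 ✓

0.80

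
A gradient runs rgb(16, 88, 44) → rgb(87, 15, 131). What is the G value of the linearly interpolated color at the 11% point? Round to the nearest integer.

G = 88 + 0.11 × (15 − 88) = 79.97 → 80

80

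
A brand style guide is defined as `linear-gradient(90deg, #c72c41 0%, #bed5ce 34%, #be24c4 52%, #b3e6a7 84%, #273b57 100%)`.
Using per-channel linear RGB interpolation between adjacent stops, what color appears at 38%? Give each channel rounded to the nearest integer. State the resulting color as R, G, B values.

38% lies between the 34% and 52% stops, so the local fraction is t = (38 − 34)/(52 − 34) = 4/18 ≈ 0.2222.
#bed5ce → (190, 213, 206); #be24c4 → (190, 36, 196).
R = 190 + 0.2222 × (190 − 190) = 190 → 190
G = 213 + 0.2222 × (36 − 213) = 173.671 → 174
B = 206 + 0.2222 × (196 − 206) = 203.778 → 204

(190, 174, 204)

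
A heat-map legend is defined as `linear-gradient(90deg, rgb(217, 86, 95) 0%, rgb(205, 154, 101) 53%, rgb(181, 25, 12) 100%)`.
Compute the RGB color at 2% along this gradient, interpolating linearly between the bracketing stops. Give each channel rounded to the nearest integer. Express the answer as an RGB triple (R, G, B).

(217, 89, 95)

2% lies between the 0% and 53% stops, so the local fraction is t = (2 − 0)/(53 − 0) = 2/53 ≈ 0.0377.
R = 217 + 0.0377 × (205 − 217) = 216.548 → 217
G = 86 + 0.0377 × (154 − 86) = 88.564 → 89
B = 95 + 0.0377 × (101 − 95) = 95.226 → 95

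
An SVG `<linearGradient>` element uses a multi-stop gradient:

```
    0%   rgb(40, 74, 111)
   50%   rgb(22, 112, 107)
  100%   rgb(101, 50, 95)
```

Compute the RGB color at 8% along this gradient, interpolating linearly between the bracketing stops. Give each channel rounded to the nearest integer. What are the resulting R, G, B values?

(37, 80, 110)

8% lies between the 0% and 50% stops, so the local fraction is t = (8 − 0)/(50 − 0) = 8/50 ≈ 0.16.
R = 40 + 0.16 × (22 − 40) = 37.12 → 37
G = 74 + 0.16 × (112 − 74) = 80.08 → 80
B = 111 + 0.16 × (107 − 111) = 110.36 → 110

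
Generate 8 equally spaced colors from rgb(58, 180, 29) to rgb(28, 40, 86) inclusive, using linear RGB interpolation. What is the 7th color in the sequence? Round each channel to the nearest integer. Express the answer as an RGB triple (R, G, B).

With 8 swatches and endpoints inclusive, swatch 7 sits at t = (7 − 1)/(8 − 1) = 6/7 ≈ 0.8571.
R = 58 + 0.8571 × (28 − 58) = 32.287 → 32
G = 180 + 0.8571 × (40 − 180) = 60.006 → 60
B = 29 + 0.8571 × (86 − 29) = 77.855 → 78

(32, 60, 78)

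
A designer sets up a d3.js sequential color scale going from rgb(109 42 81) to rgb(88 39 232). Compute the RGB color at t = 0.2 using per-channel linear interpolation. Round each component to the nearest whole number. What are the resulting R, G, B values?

R = 109 + 0.2 × (88 − 109) = 109 + 0.2 × -21 = 104.8 → 105
G = 42 + 0.2 × (39 − 42) = 42 + 0.2 × -3 = 41.4 → 41
B = 81 + 0.2 × (232 − 81) = 81 + 0.2 × 151 = 111.2 → 111

(105, 41, 111)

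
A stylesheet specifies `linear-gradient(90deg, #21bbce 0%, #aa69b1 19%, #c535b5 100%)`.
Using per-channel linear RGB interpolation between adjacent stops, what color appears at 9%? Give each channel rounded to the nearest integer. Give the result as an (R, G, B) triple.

9% lies between the 0% and 19% stops, so the local fraction is t = (9 − 0)/(19 − 0) = 9/19 ≈ 0.4737.
#21bbce → (33, 187, 206); #aa69b1 → (170, 105, 177).
R = 33 + 0.4737 × (170 − 33) = 97.897 → 98
G = 187 + 0.4737 × (105 − 187) = 148.157 → 148
B = 206 + 0.4737 × (177 − 206) = 192.263 → 192

(98, 148, 192)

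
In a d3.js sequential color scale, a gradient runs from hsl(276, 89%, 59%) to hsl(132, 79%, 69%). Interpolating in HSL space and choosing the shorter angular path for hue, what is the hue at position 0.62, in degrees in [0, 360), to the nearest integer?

187

Hue arc: Δh = 132 − 276 = -144° (|Δh| ≤ 180, already the shorter path).
H = 276 + 0.62 × (-144) = 186.72 → 187°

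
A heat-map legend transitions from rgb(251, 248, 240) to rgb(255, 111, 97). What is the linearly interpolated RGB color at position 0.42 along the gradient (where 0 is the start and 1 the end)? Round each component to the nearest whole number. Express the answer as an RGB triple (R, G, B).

(253, 190, 180)

R = 251 + 0.42 × (255 − 251) = 251 + 0.42 × 4 = 252.68 → 253
G = 248 + 0.42 × (111 − 248) = 248 + 0.42 × -137 = 190.46 → 190
B = 240 + 0.42 × (97 − 240) = 240 + 0.42 × -143 = 179.94 → 180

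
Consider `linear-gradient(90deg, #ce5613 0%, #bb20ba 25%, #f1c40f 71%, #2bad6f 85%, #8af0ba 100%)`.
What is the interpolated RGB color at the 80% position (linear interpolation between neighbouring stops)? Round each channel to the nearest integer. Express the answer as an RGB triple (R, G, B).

80% lies between the 71% and 85% stops, so the local fraction is t = (80 − 71)/(85 − 71) = 9/14 ≈ 0.6429.
#f1c40f → (241, 196, 15); #2bad6f → (43, 173, 111).
R = 241 + 0.6429 × (43 − 241) = 113.706 → 114
G = 196 + 0.6429 × (173 − 196) = 181.213 → 181
B = 15 + 0.6429 × (111 − 15) = 76.718 → 77

(114, 181, 77)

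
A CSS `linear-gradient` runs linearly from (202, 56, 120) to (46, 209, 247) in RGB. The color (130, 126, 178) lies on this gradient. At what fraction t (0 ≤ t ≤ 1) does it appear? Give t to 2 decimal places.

Invert the lerp on the R channel (largest span, 156): t = (130 − 202) / (46 − 202) = -72/-156 = 0.46154.
Check on G: (126 − 56)/(209 − 56) = 0.4575 ✓

0.46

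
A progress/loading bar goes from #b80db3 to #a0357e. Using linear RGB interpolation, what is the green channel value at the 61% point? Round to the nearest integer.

37

G₁ = 13 (from #b80db3), G₂ = 53 (from #a0357e).
G = 13 + 0.61 × (53 − 13) = 37.4 → 37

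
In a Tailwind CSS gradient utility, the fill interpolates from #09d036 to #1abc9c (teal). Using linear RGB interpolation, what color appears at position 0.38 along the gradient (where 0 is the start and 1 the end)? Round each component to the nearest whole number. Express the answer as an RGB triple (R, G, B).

(15, 200, 93)

#09d036 → (9, 208, 54); #1abc9c → (26, 188, 156).
R = 9 + 0.38 × (26 − 9) = 9 + 0.38 × 17 = 15.46 → 15
G = 208 + 0.38 × (188 − 208) = 208 + 0.38 × -20 = 200.4 → 200
B = 54 + 0.38 × (156 − 54) = 54 + 0.38 × 102 = 92.76 → 93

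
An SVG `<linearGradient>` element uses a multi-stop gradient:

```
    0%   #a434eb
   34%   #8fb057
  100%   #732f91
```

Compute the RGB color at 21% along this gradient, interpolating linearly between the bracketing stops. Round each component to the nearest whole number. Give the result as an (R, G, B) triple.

(151, 129, 144)

21% lies between the 0% and 34% stops, so the local fraction is t = (21 − 0)/(34 − 0) = 21/34 ≈ 0.6176.
#a434eb → (164, 52, 235); #8fb057 → (143, 176, 87).
R = 164 + 0.6176 × (143 − 164) = 151.03 → 151
G = 52 + 0.6176 × (176 − 52) = 128.582 → 129
B = 235 + 0.6176 × (87 − 235) = 143.595 → 144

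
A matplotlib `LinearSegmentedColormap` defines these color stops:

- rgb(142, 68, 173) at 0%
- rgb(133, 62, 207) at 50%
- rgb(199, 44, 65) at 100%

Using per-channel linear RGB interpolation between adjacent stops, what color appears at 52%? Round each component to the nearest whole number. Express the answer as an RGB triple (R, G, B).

52% lies between the 50% and 100% stops, so the local fraction is t = (52 − 50)/(100 − 50) = 2/50 ≈ 0.04.
R = 133 + 0.04 × (199 − 133) = 135.64 → 136
G = 62 + 0.04 × (44 − 62) = 61.28 → 61
B = 207 + 0.04 × (65 − 207) = 201.32 → 201

(136, 61, 201)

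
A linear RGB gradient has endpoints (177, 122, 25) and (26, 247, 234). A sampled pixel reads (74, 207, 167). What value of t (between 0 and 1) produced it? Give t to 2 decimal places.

0.68

Invert the lerp on the B channel (largest span, 209): t = (167 − 25) / (234 − 25) = 142/209 = 0.67943.
Check on R: (74 − 177)/(26 − 177) = 0.6821 ✓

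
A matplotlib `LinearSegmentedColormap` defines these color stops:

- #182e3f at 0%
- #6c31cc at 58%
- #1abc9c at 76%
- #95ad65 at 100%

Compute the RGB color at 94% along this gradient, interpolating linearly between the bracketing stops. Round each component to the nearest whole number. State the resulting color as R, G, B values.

(118, 177, 115)

94% lies between the 76% and 100% stops, so the local fraction is t = (94 − 76)/(100 − 76) = 18/24 ≈ 0.75.
#1abc9c → (26, 188, 156); #95ad65 → (149, 173, 101).
R = 26 + 0.75 × (149 − 26) = 118.25 → 118
G = 188 + 0.75 × (173 − 188) = 176.75 → 177
B = 156 + 0.75 × (101 − 156) = 114.75 → 115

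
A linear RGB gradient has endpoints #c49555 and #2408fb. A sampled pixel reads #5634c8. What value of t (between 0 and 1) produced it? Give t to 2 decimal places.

0.69

Invert the lerp on the B channel (largest span, 166): t = (200 − 85) / (251 − 85) = 115/166 = 0.69277.
Check on R: (86 − 196)/(36 − 196) = 0.6875 ✓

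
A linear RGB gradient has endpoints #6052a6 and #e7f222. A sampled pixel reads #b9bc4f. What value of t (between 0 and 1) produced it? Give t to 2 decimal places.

Invert the lerp on the G channel (largest span, 160): t = (188 − 82) / (242 − 82) = 106/160 = 0.6625.
Check on R: (185 − 96)/(231 − 96) = 0.6593 ✓

0.66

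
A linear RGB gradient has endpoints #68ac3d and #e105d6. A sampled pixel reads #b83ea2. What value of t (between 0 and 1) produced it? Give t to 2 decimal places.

0.66

Invert the lerp on the G channel (largest span, 167): t = (62 − 172) / (5 − 172) = -110/-167 = 0.65868.
Check on R: (184 − 104)/(225 − 104) = 0.6612 ✓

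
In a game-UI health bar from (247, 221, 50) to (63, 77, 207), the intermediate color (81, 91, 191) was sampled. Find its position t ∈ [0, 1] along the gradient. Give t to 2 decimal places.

Invert the lerp on the R channel (largest span, 184): t = (81 − 247) / (63 − 247) = -166/-184 = 0.90217.
Check on G: (91 − 221)/(77 − 221) = 0.9028 ✓

0.90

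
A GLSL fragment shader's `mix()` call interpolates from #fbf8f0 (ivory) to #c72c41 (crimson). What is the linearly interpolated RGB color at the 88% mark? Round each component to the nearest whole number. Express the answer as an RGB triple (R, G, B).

#fbf8f0 → (251, 248, 240); #c72c41 → (199, 44, 65).
88% corresponds to t = 0.88.
R = 251 + 0.88 × (199 − 251) = 251 + 0.88 × -52 = 205.24 → 205
G = 248 + 0.88 × (44 − 248) = 248 + 0.88 × -204 = 68.48 → 68
B = 240 + 0.88 × (65 − 240) = 240 + 0.88 × -175 = 86 → 86

(205, 68, 86)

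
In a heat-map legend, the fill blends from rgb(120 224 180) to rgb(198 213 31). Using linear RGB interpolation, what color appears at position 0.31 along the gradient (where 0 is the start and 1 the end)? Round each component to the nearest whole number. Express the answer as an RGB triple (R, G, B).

R = 120 + 0.31 × (198 − 120) = 120 + 0.31 × 78 = 144.18 → 144
G = 224 + 0.31 × (213 − 224) = 224 + 0.31 × -11 = 220.59 → 221
B = 180 + 0.31 × (31 − 180) = 180 + 0.31 × -149 = 133.81 → 134

(144, 221, 134)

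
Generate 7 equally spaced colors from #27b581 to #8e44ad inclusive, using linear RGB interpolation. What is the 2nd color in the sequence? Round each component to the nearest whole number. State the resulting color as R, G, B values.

(56, 162, 136)

With 7 swatches and endpoints inclusive, swatch 2 sits at t = (2 − 1)/(7 − 1) = 1/6 ≈ 0.1667.
#27b581 → (39, 181, 129); #8e44ad → (142, 68, 173).
R = 39 + 0.1667 × (142 − 39) = 56.17 → 56
G = 181 + 0.1667 × (68 − 181) = 162.163 → 162
B = 129 + 0.1667 × (173 − 129) = 136.335 → 136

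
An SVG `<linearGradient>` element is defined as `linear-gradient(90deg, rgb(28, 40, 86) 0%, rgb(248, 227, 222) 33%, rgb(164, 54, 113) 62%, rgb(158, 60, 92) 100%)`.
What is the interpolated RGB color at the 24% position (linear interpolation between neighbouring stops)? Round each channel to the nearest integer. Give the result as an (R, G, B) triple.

(188, 176, 185)

24% lies between the 0% and 33% stops, so the local fraction is t = (24 − 0)/(33 − 0) = 24/33 ≈ 0.7273.
R = 28 + 0.7273 × (248 − 28) = 188.006 → 188
G = 40 + 0.7273 × (227 − 40) = 176.005 → 176
B = 86 + 0.7273 × (222 − 86) = 184.913 → 185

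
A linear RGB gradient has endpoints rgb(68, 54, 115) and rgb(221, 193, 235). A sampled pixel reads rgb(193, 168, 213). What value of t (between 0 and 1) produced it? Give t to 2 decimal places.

0.82

Invert the lerp on the R channel (largest span, 153): t = (193 − 68) / (221 − 68) = 125/153 = 0.81699.
Check on G: (168 − 54)/(193 − 54) = 0.8201 ✓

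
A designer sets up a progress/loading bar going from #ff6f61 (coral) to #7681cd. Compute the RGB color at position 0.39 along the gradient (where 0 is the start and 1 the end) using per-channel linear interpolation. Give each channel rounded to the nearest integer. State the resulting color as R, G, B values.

#ff6f61 → (255, 111, 97); #7681cd → (118, 129, 205).
R = 255 + 0.39 × (118 − 255) = 255 + 0.39 × -137 = 201.57 → 202
G = 111 + 0.39 × (129 − 111) = 111 + 0.39 × 18 = 118.02 → 118
B = 97 + 0.39 × (205 − 97) = 97 + 0.39 × 108 = 139.12 → 139
So the blended color is (202, 118, 139), about #ca768b.

(202, 118, 139)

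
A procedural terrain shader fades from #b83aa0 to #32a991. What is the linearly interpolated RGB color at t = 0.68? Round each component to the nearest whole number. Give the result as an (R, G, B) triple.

(93, 133, 150)

#b83aa0 → (184, 58, 160); #32a991 → (50, 169, 145).
R = 184 + 0.68 × (50 − 184) = 184 + 0.68 × -134 = 92.88 → 93
G = 58 + 0.68 × (169 − 58) = 58 + 0.68 × 111 = 133.48 → 133
B = 160 + 0.68 × (145 − 160) = 160 + 0.68 × -15 = 149.8 → 150
So the blended color is (93, 133, 150), about #5d8596.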